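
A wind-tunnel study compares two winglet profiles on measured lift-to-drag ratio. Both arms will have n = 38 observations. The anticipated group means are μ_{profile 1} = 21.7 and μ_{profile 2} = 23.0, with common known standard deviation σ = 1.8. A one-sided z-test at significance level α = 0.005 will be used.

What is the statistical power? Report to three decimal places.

Standardized effect: d = |μ_{profile 1} − μ_{profile 2}| / σ = |21.7 − 23.0| / 1.8 = 0.7222
Noncentrality parameter: δ = d·√(n/2) = 0.7222 × √(38/2) = 3.1481
Critical value for a one-sided test at α = 0.005: z_α = 2.576.
Power = Φ(δ − 2.576) = Φ(0.572) = 0.7164.

Power ≈ 0.716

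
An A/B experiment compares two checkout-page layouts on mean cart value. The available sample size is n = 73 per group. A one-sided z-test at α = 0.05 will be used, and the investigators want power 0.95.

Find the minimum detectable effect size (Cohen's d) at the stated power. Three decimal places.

Required noncentrality: δ = z_{0.05} + z_{0.05} = 1.645 + 1.645 = 3.290.
δ = d·√(n/2) ⇒ d = δ/√(n/2) = 3.290/√(73/2) = 0.5445.

d ≈ 0.545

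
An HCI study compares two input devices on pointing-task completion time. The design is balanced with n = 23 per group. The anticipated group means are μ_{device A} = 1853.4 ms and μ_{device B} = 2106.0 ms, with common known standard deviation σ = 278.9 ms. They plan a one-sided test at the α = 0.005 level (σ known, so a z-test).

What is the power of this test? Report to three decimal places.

Standardized effect: d = |μ_{device A} − μ_{device B}| / σ = |1853.4 − 2106.0| / 278.9 = 0.9057
Noncentrality parameter: δ = d·√(n/2) = 0.9057 × √(23/2) = 3.0714
One-sided α = 0.005 → critical value z_{0.005} = 2.576.
Power = Φ(δ − 2.576) = Φ(0.496) = 0.6899.

Power ≈ 0.690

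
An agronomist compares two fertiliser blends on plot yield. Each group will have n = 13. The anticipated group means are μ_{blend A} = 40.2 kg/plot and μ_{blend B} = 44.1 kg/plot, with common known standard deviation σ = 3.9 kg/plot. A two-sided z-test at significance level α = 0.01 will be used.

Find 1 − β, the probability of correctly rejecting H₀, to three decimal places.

Power ≈ 0.490

Standardized effect: d = |μ_{blend A} − μ_{blend B}| / σ = |40.2 − 44.1| / 3.9 = 1.0000
Noncentrality parameter: δ = d·√(n/2) = 1.0000 × √(13/2) = 2.5495
Critical value for a two-sided test at α = 0.01: z_{α/2} = 2.576.
Power = Φ(δ − 2.576) + Φ(−δ − 2.576) = Φ(-0.026) + Φ(-5.125) = 0.4895 + 0.0000 = 0.4895.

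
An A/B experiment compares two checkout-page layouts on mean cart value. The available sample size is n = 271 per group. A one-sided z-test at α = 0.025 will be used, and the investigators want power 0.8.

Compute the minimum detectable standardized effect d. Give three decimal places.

Need Φ(δ − 1.960) = 0.8, so δ = 1.960 + 0.842 = 2.802.
δ = d·√(n/2) ⇒ d = δ/√(n/2) = 2.802/√(271/2) = 0.2407.

d ≈ 0.241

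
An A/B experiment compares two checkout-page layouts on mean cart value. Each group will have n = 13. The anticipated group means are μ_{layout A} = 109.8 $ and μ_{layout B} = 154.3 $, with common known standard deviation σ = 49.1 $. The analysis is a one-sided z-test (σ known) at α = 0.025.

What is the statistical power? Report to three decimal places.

Power ≈ 0.637

Standardized effect: d = |μ_{layout A} − μ_{layout B}| / σ = |109.8 − 154.3| / 49.1 = 0.9063
Noncentrality parameter: δ = d·√(n/2) = 0.9063 × √(13/2) = 2.3107
Critical value for a one-sided test at α = 0.025: z_α = 1.960.
Power = P(Z > 1.960 − δ) = Φ(0.351) = 0.6371.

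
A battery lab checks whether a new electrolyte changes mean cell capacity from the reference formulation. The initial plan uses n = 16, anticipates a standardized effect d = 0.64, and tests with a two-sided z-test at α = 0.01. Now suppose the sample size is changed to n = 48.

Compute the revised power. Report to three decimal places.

Power ≈ 0.968

With n = 48: δ = d·√n = 0.64 × √48 = 4.4341. Critical value z_{0.005} = 2.576.
Revised power = Φ(δ − 2.576) + Φ(−δ − 2.576) = Φ(1.858) + Φ(-7.010) = 0.9684 + 0.0000 = 0.9684.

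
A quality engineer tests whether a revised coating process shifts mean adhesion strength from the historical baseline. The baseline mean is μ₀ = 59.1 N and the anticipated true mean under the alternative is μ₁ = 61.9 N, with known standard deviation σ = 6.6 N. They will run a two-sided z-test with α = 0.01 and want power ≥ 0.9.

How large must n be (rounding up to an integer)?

Standardized effect: d = |μ₁ − μ₀| / σ = |61.9 − 59.1| / 6.6 = 0.4242
Set Φ(δ − 2.576) = 0.9; then δ − 2.576 = Φ⁻¹(0.9) = 1.282, giving δ = 3.857.
(The Φ(−δ − z_{α/2}) term is vanishingly small for δ > 0 and is dropped in the standard sample-size formula.)
δ = d·√n ⇒ n = (δ/d)² = (3.857 / 0.4242)² = 82.67.
Round up to the next whole unit.

n = 83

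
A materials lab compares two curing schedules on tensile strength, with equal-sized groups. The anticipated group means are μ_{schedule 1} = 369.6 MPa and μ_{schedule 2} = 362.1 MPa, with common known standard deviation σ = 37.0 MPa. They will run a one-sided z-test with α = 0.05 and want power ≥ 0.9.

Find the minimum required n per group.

n = 417 per group

Standardized effect: d = |μ_{schedule 1} − μ_{schedule 2}| / σ = |369.6 − 362.1| / 37.0 = 0.2027
For power 0.9 need Φ(δ − z_{0.05}) = 0.9, so δ = z_{0.05} + z_{0.10} = 1.645 + 1.282 = 2.926.
δ = d·√(n/2) ⇒ n = 2(δ/d)² = 2 × (2.926 / 0.2027)² = 416.85.
Round up to the next whole unit.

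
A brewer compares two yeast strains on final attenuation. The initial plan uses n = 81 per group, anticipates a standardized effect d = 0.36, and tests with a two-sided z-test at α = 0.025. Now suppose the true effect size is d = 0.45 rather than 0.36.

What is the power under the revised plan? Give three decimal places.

With d = 0.45: δ = d·√(n/2) = 0.45 × √(81/2) = 2.8638. Critical value z_{0.0125} = 2.241.
Revised power = Φ(δ − 2.241) + Φ(−δ − 2.241) = Φ(0.622) + Φ(-5.105) = 0.7332 + 0.0000 = 0.7332.

Power ≈ 0.733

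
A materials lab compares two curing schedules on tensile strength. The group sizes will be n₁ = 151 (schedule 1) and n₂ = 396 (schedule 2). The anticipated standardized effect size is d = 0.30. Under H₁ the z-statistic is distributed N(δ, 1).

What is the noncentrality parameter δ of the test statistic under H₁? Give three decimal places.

δ ≈ 3.137

δ = d / √(1/n₁ + 1/n₂) = 0.30 / √(1/151 + 1/396) = 3.1366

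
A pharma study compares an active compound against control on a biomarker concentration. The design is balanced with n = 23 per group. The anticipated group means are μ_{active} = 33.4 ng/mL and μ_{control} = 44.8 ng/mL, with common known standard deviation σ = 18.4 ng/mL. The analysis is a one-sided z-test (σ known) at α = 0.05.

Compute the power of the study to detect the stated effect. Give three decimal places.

Standardized effect: d = |μ_{active} − μ_{control}| / σ = |33.4 − 44.8| / 18.4 = 0.6196
Noncentrality parameter: δ = d·√(n/2) = 0.6196 × √(23/2) = 2.1010
Critical value for a one-sided test at α = 0.05: z_α = 1.645.
Power = P(Z > 1.645 − δ) = Φ(0.456) = 0.6759.

Power ≈ 0.676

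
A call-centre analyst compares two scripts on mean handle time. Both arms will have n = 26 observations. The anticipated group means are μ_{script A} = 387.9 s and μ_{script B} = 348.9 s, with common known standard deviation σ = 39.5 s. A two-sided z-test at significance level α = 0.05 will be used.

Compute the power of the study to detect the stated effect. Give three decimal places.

Power ≈ 0.945

Standardized effect: d = |μ_{script A} − μ_{script B}| / σ = |387.9 − 348.9| / 39.5 = 0.9873
Noncentrality parameter: δ = d·√(n/2) = 0.9873 × √(26/2) = 3.5599
Critical value for a two-sided test at α = 0.05: z_{α/2} = 1.960.
Power = Φ(δ − 1.960) + Φ(−δ − 1.960) = Φ(1.600) + Φ(-5.520) = 0.9452 + 0.0000 = 0.9452.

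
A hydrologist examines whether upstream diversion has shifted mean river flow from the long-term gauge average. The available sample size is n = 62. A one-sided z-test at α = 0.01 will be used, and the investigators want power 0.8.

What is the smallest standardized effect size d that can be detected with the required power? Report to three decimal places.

Need Φ(δ − 2.326) = 0.8, so δ = 2.326 + 0.842 = 3.168.
δ = d·√n ⇒ d = δ/√n = 3.168/√62 = 0.4023.

d ≈ 0.402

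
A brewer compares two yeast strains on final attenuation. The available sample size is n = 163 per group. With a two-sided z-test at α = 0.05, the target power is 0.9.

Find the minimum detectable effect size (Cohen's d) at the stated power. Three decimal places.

Required noncentrality: δ = z_{0.025} + z_{0.10} = 1.960 + 1.282 = 3.242.
(The second rejection-region term Φ(−δ − z_{α/2}) is negligible and dropped.)
δ = d·√(n/2) ⇒ d = δ/√(n/2) = 3.242/√(163/2) = 0.3591.

d ≈ 0.359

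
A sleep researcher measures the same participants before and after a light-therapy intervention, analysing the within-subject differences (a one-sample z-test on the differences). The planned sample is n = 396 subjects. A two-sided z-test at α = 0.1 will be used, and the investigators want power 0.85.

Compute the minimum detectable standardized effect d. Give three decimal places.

Need Φ(δ − 1.645) = 0.85, so δ = 1.645 + 1.036 = 2.681.
(The second rejection-region term Φ(−δ − z_{α/2}) is negligible and dropped.)
δ = d·√n ⇒ d = δ/√n = 2.681/√396 = 0.1347.

d ≈ 0.135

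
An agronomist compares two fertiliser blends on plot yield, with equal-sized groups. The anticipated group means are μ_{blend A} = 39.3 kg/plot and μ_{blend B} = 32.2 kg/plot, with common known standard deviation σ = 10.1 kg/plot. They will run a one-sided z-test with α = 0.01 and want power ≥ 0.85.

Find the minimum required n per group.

Standardized effect: d = |μ_{blend A} − μ_{blend B}| / σ = |39.3 − 32.2| / 10.1 = 0.7030
Set Φ(δ − 2.326) = 0.85; then δ − 2.326 = Φ⁻¹(0.85) = 1.036, giving δ = 3.363.
δ = d·√(n/2) ⇒ n = 2(δ/d)² = 2 × (3.363 / 0.7030)² = 45.77.
Round up to the next whole unit.

n = 46 per group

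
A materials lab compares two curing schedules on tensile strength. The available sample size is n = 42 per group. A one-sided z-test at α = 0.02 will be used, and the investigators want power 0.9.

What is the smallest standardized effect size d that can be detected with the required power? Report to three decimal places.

d ≈ 0.728

Need Φ(δ − 2.054) = 0.9, so δ = 2.054 + 1.282 = 3.335.
δ = d·√(n/2) ⇒ d = δ/√(n/2) = 3.335/√(42/2) = 0.7278.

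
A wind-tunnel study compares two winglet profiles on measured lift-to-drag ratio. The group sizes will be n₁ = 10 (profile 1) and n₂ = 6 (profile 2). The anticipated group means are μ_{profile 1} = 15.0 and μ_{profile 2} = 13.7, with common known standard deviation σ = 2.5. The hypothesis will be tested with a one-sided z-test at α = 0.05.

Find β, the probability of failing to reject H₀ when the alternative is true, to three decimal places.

β ≈ 0.738

Standardized effect: d = |μ_{profile 1} − μ_{profile 2}| / σ = |15.0 − 13.7| / 2.5 = 0.5200
Noncentrality parameter: λ = d / √(1/n₁ + 1/n₂) = 0.5200 / √(1/10 + 1/6) = 1.0070
Critical value for a one-sided test at α = 0.05: z_α = 1.645.
Power = P(Z > 1.645 − λ) = Φ(-0.638) = 0.2618.
Type II error: β = 1 − power = 1 − 0.2618 = 0.7382.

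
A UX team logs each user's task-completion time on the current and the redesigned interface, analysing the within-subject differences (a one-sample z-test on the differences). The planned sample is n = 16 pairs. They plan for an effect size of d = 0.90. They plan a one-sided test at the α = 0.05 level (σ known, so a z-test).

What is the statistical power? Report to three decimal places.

Noncentrality parameter: δ = d·√n = 0.90 × √16 = 3.6000
Critical value for a one-sided test at α = 0.05: z_α = 1.645.
Power = P(Z > 1.645 − δ) = Φ(1.955) = 0.9747.

Power ≈ 0.975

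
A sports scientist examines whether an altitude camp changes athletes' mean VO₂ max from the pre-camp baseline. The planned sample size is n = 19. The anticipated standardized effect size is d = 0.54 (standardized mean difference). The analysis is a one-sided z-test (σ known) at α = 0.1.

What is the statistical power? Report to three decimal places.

Power ≈ 0.858

Noncentrality parameter: δ = d·√n = 0.54 × √19 = 2.3538
Critical value for a one-sided test at α = 0.1: z_α = 1.282.
Power = Φ(δ − 1.282) = Φ(1.072) = 0.8582.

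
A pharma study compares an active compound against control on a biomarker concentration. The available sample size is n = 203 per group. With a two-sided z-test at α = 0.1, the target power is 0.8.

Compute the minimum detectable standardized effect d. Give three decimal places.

Required noncentrality: δ = z_{0.05} + z_{0.20} = 1.645 + 0.842 = 2.486.
(Lower-tail contribution to power is negligible for δ > 0.)
δ = d·√(n/2) ⇒ d = δ/√(n/2) = 2.486/√(203/2) = 0.2468.

d ≈ 0.247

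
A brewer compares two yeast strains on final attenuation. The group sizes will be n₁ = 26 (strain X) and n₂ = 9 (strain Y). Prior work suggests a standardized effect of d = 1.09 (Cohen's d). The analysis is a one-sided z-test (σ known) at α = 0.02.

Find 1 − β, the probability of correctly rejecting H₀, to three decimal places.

Noncentrality parameter: λ = d / √(1/n₁ + 1/n₂) = 1.09 / √(1/26 + 1/9) = 2.8184
One-sided α = 0.02 → critical value z_{0.02} = 2.054.
Power = Φ(λ − 2.054) = Φ(0.765) = 0.7778.

Power ≈ 0.778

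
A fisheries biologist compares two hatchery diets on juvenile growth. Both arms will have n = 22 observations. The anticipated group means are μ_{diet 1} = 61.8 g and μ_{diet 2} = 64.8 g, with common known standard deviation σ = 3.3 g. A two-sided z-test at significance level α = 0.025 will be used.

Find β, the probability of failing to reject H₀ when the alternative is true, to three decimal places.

Standardized effect: d = |μ_{diet 1} − μ_{diet 2}| / σ = |61.8 − 64.8| / 3.3 = 0.9091
Noncentrality parameter: δ = d·√(n/2) = 0.9091 × √(22/2) = 3.0151
Critical value for a two-sided test at α = 0.025: z_{α/2} = 2.241.
Power = Φ(δ − 2.241) + Φ(−δ − 2.241) = Φ(0.774) + Φ(-5.257) = 0.7804 + 0.0000 = 0.7804.
Type II error: β = 1 − power = 1 − 0.7804 = 0.2196.

β ≈ 0.220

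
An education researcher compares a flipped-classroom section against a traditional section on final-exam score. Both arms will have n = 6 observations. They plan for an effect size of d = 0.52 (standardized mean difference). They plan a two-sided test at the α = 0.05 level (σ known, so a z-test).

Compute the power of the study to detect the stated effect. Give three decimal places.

Noncentrality parameter: δ = d·√(n/2) = 0.52 × √(6/2) = 0.9007
Two-sided α = 0.05 → critical value z_{0.025} = 1.960.
Power = Φ(δ − 1.960) + Φ(−δ − 1.960) = Φ(-1.059) + Φ(-2.861) = 0.1447 + 0.0021 = 0.1468.

Power ≈ 0.147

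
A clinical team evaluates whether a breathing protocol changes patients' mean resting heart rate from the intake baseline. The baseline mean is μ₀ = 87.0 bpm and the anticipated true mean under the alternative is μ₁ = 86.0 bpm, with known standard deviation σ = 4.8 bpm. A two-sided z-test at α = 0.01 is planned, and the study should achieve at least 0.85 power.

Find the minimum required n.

Standardized effect: d = |μ₁ − μ₀| / σ = |86.0 − 87.0| / 4.8 = 0.2083
For power 0.85 need Φ(δ − z_{0.005}) = 0.85, so δ = z_{0.005} + z_{0.15} = 2.576 + 1.036 = 3.612.
(The Φ(−δ − z_{α/2}) term is vanishingly small for δ > 0 and is dropped in the standard sample-size formula.)
δ = d·√n ⇒ n = (δ/d)² = (3.612 / 0.2083)² = 300.64.
Rounding up, n = 301.

n = 301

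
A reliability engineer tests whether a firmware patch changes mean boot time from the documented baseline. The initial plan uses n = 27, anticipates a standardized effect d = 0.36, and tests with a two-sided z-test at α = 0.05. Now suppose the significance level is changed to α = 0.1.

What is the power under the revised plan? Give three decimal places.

δ = d·√n = 0.36 × √27 = 1.8706 (unchanged). New critical value: z_{0.05} = 1.645.
Revised power = Φ(δ − 1.645) + Φ(−δ − 1.645) = Φ(0.226) + Φ(-3.515) = 0.5893 + 0.0002 = 0.5895.

Power ≈ 0.590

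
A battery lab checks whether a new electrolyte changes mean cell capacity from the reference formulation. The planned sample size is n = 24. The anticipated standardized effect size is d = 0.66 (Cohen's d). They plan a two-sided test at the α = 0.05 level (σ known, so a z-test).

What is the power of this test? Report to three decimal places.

Noncentrality parameter: δ = d·√n = 0.66 × √24 = 3.2333
Critical value for a two-sided test at α = 0.05: z_{α/2} = 1.960.
Power = Φ(δ − 1.960) + Φ(−δ − 1.960) = Φ(1.273) + Φ(-5.193) = 0.8986 + 0.0000 = 0.8986.

Power ≈ 0.899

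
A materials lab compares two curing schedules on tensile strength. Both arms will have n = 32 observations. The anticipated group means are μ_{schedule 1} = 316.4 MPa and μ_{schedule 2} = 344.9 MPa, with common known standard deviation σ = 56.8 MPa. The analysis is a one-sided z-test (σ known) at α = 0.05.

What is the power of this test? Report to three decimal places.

Standardized effect: d = |μ_{schedule 1} − μ_{schedule 2}| / σ = |316.4 − 344.9| / 56.8 = 0.5018
Noncentrality parameter: δ = d·√(n/2) = 0.5018 × √(32/2) = 2.0070
Critical value for a one-sided test at α = 0.05: z_α = 1.645.
Power = Φ(δ − 1.645) = Φ(0.362) = 0.6414.

Power ≈ 0.641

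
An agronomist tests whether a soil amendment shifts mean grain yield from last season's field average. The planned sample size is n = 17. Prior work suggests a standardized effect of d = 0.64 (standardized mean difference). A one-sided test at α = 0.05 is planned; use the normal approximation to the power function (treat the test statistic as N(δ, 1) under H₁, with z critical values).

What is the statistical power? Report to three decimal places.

Noncentrality parameter: δ = d·√n = 0.64 × √17 = 2.6388
Critical value for a one-sided test at α = 0.05: z_α = 1.645.
Power = Φ(δ − 1.645) = Φ(0.994) = 0.8399.

Power ≈ 0.840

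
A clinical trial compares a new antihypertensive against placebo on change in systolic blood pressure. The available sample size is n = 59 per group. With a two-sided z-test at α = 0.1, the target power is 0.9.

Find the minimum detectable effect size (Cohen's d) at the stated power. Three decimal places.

Required noncentrality: δ = z_{0.05} + z_{0.10} = 1.645 + 1.282 = 2.926.
(Lower-tail contribution to power is negligible for δ > 0.)
δ = d·√(n/2) ⇒ d = δ/√(n/2) = 2.926/√(59/2) = 0.5388.

d ≈ 0.539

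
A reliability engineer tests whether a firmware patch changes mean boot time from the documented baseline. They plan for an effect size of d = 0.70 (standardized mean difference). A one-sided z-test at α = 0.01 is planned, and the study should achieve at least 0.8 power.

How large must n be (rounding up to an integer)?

n = 21

For power 0.8 need Φ(δ − z_{0.01}) = 0.8, so δ = z_{0.01} + z_{0.20} = 2.326 + 0.842 = 3.168.
δ = d·√n ⇒ n = (δ/d)² = (3.168 / 0.70)² = 20.48.
Round up to the next whole unit.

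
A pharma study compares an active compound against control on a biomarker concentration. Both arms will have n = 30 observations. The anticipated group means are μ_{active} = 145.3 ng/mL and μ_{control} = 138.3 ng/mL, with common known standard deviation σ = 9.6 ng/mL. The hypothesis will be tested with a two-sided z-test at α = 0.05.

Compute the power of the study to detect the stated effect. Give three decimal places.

Power ≈ 0.806

Standardized effect: d = |μ_{active} − μ_{control}| / σ = |145.3 − 138.3| / 9.6 = 0.7292
Noncentrality parameter: δ = d·√(n/2) = 0.7292 × √(30/2) = 2.8241
Critical value for a two-sided test at α = 0.05: z_{α/2} = 1.960.
Power = Φ(δ − 1.960) + Φ(−δ − 1.960) = Φ(0.864) + Φ(-4.784) = 0.8062 + 0.0000 = 0.8062.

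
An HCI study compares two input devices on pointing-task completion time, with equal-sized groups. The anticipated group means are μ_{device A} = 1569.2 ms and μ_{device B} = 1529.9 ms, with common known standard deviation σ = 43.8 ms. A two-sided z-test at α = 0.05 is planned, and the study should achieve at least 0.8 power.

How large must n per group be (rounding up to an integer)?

n = 20 per group

Standardized effect: d = |μ_{device A} − μ_{device B}| / σ = |1569.2 − 1529.9| / 43.8 = 0.8973
For power 0.8 need Φ(δ − z_{0.025}) = 0.8, so δ = z_{0.025} + z_{0.20} = 1.960 + 0.842 = 2.802.
(For δ > 0 the lower-tail rejection region contributes negligibly to power, so the one-term inversion is standard.)
δ = d·√(n/2) ⇒ n = 2(δ/d)² = 2 × (2.802 / 0.8973)² = 19.50.
Round up to the next whole unit.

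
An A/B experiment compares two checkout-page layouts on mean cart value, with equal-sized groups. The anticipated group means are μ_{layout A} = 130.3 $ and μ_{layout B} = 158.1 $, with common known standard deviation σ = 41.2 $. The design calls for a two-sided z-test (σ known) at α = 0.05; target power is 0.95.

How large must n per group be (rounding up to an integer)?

Standardized effect: d = |μ_{layout A} − μ_{layout B}| / σ = |130.3 − 158.1| / 41.2 = 0.6748
For power 0.95 need Φ(δ − z_{0.025}) = 0.95, so δ = z_{0.025} + z_{0.05} = 1.960 + 1.645 = 3.605.
(Ignoring the negligible lower-tail rejection probability gives the usual closed-form inversion.)
δ = d·√(n/2) ⇒ n = 2(δ/d)² = 2 × (3.605 / 0.6748)² = 57.08.
Round up to the next whole unit.

n = 58 per group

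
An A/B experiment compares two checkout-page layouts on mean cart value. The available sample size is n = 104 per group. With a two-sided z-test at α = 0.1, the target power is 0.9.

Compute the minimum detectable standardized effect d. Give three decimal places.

d ≈ 0.406

Need Φ(δ − 1.645) = 0.9, so δ = 1.645 + 1.282 = 2.926.
(The second rejection-region term Φ(−δ − z_{α/2}) is negligible and dropped.)
δ = d·√(n/2) ⇒ d = δ/√(n/2) = 2.926/√(104/2) = 0.4058.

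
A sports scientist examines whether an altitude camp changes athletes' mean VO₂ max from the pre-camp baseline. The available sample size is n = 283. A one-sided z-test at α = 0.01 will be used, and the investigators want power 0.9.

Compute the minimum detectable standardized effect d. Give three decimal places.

d ≈ 0.214

Required noncentrality: δ = z_{0.01} + z_{0.10} = 2.326 + 1.282 = 3.608.
δ = d·√n ⇒ d = δ/√n = 3.608/√283 = 0.2145.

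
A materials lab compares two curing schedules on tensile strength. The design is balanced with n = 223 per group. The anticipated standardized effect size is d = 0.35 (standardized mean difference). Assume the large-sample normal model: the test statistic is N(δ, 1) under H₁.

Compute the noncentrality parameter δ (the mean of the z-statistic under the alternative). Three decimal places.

δ ≈ 3.696

The noncentrality parameter scales effect size by the design's sample-size factor: δ = d·√(n/2) = 0.35 × √(223/2) = 3.6958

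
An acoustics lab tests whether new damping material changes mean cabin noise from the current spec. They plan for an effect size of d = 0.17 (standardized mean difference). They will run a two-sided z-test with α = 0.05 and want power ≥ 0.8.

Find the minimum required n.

For power 0.8 need Φ(δ − z_{0.025}) = 0.8, so δ = z_{0.025} + z_{0.20} = 1.960 + 0.842 = 2.802.
(The Φ(−δ − z_{α/2}) term is vanishingly small for δ > 0 and is dropped in the standard sample-size formula.)
δ = d·√n ⇒ n = (δ/d)² = (2.802 / 0.17)² = 271.59.
Round up to the next whole unit.

n = 272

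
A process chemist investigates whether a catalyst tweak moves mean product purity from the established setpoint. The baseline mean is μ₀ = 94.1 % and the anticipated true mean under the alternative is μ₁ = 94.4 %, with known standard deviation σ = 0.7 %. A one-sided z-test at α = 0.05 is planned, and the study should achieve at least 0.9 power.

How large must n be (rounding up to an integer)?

Standardized effect: d = |μ₁ − μ₀| / σ = |94.4 − 94.1| / 0.7 = 0.4286
Set Φ(δ − 1.645) = 0.9; then δ − 1.645 = Φ⁻¹(0.9) = 1.282, giving δ = 2.926.
δ = d·√n ⇒ n = (δ/d)² = (2.926 / 0.4286)² = 46.63.
Round up to the next whole unit.

n = 47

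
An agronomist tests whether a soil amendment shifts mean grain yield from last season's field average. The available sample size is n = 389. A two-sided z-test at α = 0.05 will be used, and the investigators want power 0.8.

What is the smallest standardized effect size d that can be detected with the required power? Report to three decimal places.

d ≈ 0.142

Required noncentrality: δ = z_{0.025} + z_{0.20} = 1.960 + 0.842 = 2.802.
(Lower-tail contribution to power is negligible for δ > 0.)
δ = d·√n ⇒ d = δ/√n = 2.802/√389 = 0.1420.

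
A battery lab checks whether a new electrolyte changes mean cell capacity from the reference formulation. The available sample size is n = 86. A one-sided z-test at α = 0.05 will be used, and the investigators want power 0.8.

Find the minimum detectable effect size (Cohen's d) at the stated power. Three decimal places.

d ≈ 0.268

Need Φ(δ − 1.645) = 0.8, so δ = 1.645 + 0.842 = 2.486.
δ = d·√n ⇒ d = δ/√n = 2.486/√86 = 0.2681.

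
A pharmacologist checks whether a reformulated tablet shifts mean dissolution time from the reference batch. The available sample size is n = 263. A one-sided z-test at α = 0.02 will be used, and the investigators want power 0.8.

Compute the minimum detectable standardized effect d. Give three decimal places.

d ≈ 0.179

Required noncentrality: δ = z_{0.02} + z_{0.20} = 2.054 + 0.842 = 2.895.
δ = d·√n ⇒ d = δ/√n = 2.895/√263 = 0.1785.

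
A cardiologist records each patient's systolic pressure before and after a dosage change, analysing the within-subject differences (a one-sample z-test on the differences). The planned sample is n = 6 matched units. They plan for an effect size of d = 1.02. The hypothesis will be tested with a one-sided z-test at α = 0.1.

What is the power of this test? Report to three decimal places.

Power ≈ 0.888

Noncentrality parameter: δ = d·√n = 1.02 × √6 = 2.4985
Critical value for a one-sided test at α = 0.1: z_α = 1.282.
Power = P(Z > 1.282 − δ) = Φ(1.217) = 0.8882.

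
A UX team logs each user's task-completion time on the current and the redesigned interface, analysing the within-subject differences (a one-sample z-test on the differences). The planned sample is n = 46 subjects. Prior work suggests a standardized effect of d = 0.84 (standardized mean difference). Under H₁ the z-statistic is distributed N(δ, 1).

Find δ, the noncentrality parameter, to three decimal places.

δ ≈ 5.697

The noncentrality parameter scales effect size by the design's sample-size factor: δ = d·√n = 0.84 × √46 = 5.6972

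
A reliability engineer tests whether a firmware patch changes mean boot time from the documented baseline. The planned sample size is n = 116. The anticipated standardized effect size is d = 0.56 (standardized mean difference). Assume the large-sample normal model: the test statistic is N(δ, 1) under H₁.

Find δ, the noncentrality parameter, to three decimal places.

The noncentrality parameter scales effect size by the design's sample-size factor: δ = d·√n = 0.56 × √116 = 6.0314

δ ≈ 6.031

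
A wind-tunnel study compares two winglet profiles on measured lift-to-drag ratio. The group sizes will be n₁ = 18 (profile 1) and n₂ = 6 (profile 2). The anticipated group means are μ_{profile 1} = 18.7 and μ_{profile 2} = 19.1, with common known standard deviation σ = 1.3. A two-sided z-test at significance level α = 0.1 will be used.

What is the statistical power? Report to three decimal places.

Standardized effect: d = |μ_{profile 1} − μ_{profile 2}| / σ = |18.7 − 19.1| / 1.3 = 0.3077
Noncentrality parameter: δ = d / √(1/n₁ + 1/n₂) = 0.3077 / √(1/18 + 1/6) = 0.6527
Two-sided α = 0.1 → critical value z_{0.05} = 1.645.
Power = Φ(δ − 1.645) + Φ(−δ − 1.645) = Φ(-0.992) + Φ(-2.298) = 0.1606 + 0.0108 = 0.1714.

Power ≈ 0.171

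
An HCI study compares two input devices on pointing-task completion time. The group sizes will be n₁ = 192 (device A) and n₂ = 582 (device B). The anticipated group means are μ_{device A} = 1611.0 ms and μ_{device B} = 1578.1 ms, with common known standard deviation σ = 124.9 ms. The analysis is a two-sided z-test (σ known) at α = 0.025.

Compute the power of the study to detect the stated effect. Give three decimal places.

Power ≈ 0.822

Standardized effect: d = |μ_{device A} − μ_{device B}| / σ = |1611.0 − 1578.1| / 124.9 = 0.2634
Noncentrality parameter: δ = d / √(1/n₁ + 1/n₂) = 0.2634 / √(1/192 + 1/582) = 3.1650
Critical value for a two-sided test at α = 0.025: z_{α/2} = 2.241.
Power = Φ(δ − 2.241) + Φ(−δ − 2.241) = Φ(0.924) + Φ(-5.406) = 0.8222 + 0.0000 = 0.8222.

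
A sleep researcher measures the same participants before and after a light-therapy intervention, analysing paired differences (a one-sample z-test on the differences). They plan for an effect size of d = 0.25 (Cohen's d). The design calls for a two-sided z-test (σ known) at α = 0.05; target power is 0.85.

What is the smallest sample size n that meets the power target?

n = 144

For power 0.85 need Φ(δ − z_{0.025}) = 0.85, so δ = z_{0.025} + z_{0.15} = 1.960 + 1.036 = 2.996.
(For δ > 0 the lower-tail rejection region contributes negligibly to power, so the one-term inversion is standard.)
δ = d·√n ⇒ n = (δ/d)² = (2.996 / 0.25)² = 143.65.
Round up to the next whole unit.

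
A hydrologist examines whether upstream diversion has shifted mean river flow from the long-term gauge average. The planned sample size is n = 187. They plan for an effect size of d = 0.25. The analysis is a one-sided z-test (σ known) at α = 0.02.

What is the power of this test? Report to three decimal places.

Power ≈ 0.914

Noncentrality parameter: δ = d·√n = 0.25 × √187 = 3.4187
Critical value for a one-sided test at α = 0.02: z_α = 2.054.
Power = Φ(δ − 2.054) = Φ(1.365) = 0.9139.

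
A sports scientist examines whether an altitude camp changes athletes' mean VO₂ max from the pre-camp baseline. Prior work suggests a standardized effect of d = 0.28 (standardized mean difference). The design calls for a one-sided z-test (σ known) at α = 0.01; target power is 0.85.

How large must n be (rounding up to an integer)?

For power 0.85 need Φ(δ − z_{0.01}) = 0.85, so δ = z_{0.01} + z_{0.15} = 2.326 + 1.036 = 3.363.
δ = d·√n ⇒ n = (δ/d)² = (3.363 / 0.28)² = 144.24.
Round up to the next whole unit.

n = 145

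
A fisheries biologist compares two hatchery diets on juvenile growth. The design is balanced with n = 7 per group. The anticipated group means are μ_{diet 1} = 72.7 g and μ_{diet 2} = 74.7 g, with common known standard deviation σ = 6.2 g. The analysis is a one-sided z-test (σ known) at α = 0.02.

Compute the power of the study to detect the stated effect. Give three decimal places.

Standardized effect: d = |μ_{diet 1} − μ_{diet 2}| / σ = |72.7 − 74.7| / 6.2 = 0.3226
Noncentrality parameter: δ = d·√(n/2) = 0.3226 × √(7/2) = 0.6035
One-sided α = 0.02 → critical value z_{0.02} = 2.054.
Power = Φ(δ − 2.054) = Φ(-1.450) = 0.0735.

Power ≈ 0.073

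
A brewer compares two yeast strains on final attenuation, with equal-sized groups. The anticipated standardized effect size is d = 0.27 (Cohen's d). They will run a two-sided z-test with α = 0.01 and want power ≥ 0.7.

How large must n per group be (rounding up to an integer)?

n = 264 per group

Set Φ(δ − 2.576) = 0.7; then δ − 2.576 = Φ⁻¹(0.7) = 0.524, giving δ = 3.100.
(The Φ(−δ − z_{α/2}) term is vanishingly small for δ > 0 and is dropped in the standard sample-size formula.)
δ = d·√(n/2) ⇒ n = 2(δ/d)² = 2 × (3.100 / 0.27)² = 263.69.
Rounding up, n = 264 per group.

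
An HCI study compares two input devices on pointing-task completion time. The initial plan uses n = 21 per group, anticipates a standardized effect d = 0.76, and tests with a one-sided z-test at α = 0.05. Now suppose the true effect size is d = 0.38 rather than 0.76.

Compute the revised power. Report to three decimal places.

With d = 0.38: δ = d·√(n/2) = 0.38 × √(21/2) = 1.2313. Critical value z_{0.05} = 1.645.
Revised power = P(Z > 1.645 − δ) = Φ(-0.414) = 0.3396.

Power ≈ 0.340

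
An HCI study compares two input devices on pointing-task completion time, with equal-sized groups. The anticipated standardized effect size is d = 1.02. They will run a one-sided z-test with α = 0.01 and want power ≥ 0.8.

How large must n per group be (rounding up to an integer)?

Set Φ(δ − 2.326) = 0.8; then δ − 2.326 = Φ⁻¹(0.8) = 0.842, giving δ = 3.168.
δ = d·√(n/2) ⇒ n = 2(δ/d)² = 2 × (3.168 / 1.02)² = 19.29.
Rounding up, n = 20 per group.

n = 20 per group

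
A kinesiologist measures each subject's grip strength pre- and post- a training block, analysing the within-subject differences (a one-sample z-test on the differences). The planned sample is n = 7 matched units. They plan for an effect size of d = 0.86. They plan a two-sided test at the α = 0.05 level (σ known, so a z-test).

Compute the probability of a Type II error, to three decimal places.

Noncentrality parameter: δ = d·√n = 0.86 × √7 = 2.2753
Critical value for a two-sided test at α = 0.05: z_{α/2} = 1.960.
Power = Φ(δ − 1.960) + Φ(−δ − 1.960) = Φ(0.315) + Φ(-4.235) = 0.6238 + 0.0000 = 0.6238.
Type II error: β = 1 − power = 1 − 0.6238 = 0.3762.

β ≈ 0.376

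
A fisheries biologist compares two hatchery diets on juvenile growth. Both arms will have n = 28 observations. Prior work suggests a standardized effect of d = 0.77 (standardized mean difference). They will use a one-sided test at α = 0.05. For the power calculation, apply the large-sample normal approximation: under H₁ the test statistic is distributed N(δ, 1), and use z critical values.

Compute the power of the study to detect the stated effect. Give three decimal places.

Power ≈ 0.892

Noncentrality parameter: δ = d·√(n/2) = 0.77 × √(28/2) = 2.8811
Critical value for a one-sided test at α = 0.05: z_α = 1.645.
Power = Φ(δ − 1.645) = Φ(1.236) = 0.8918.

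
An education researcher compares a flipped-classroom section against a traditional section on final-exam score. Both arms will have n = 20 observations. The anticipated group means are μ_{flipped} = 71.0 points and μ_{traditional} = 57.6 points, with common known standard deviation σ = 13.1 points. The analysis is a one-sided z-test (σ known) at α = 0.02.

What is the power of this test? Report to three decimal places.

Power ≈ 0.881

Standardized effect: d = |μ_{flipped} − μ_{traditional}| / σ = |71.0 − 57.6| / 13.1 = 1.0229
Noncentrality parameter: δ = d·√(n/2) = 1.0229 × √(20/2) = 3.2347
Critical value for a one-sided test at α = 0.02: z_α = 2.054.
Power = P(Z > 2.054 − δ) = Φ(1.181) = 0.8812.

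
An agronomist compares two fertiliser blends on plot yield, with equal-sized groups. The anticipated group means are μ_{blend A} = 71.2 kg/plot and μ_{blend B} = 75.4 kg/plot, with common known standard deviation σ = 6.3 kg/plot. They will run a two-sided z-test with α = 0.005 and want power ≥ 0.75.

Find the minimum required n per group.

Standardized effect: d = |μ_{blend A} − μ_{blend B}| / σ = |71.2 − 75.4| / 6.3 = 0.6667
Set Φ(δ − 2.807) = 0.75; then δ − 2.807 = Φ⁻¹(0.75) = 0.674, giving δ = 3.482.
(Ignoring the negligible lower-tail rejection probability gives the usual closed-form inversion.)
δ = d·√(n/2) ⇒ n = 2(δ/d)² = 2 × (3.482 / 0.6667)² = 54.54.
Round up to the next whole unit.

n = 55 per group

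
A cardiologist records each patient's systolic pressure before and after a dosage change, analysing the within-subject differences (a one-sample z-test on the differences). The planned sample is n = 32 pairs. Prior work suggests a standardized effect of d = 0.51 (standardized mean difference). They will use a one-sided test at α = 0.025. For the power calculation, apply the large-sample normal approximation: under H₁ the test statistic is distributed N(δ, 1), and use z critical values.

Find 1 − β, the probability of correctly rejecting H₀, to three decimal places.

Noncentrality parameter: δ = d·√n = 0.51 × √32 = 2.8850
One-sided α = 0.025 → critical value z_{0.025} = 1.960.
Power = P(Z > 1.960 − δ) = Φ(0.925) = 0.8225.

Power ≈ 0.823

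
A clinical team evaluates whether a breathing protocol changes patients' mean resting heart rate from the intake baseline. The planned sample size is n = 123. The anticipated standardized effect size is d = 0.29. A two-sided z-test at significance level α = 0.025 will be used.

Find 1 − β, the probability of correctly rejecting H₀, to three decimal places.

Noncentrality parameter: δ = d·√n = 0.29 × √123 = 3.2163
Two-sided α = 0.025 → critical value z_{0.0125} = 2.241.
Power = Φ(δ − 2.241) + Φ(−δ − 2.241) = Φ(0.975) + Φ(-5.458) = 0.8352 + 0.0000 = 0.8352.

Power ≈ 0.835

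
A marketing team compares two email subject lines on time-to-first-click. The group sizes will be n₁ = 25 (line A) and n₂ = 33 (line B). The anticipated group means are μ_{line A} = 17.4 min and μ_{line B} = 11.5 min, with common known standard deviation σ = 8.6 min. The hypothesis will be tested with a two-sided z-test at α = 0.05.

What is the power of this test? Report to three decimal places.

Standardized effect: d = |μ_{line A} − μ_{line B}| / σ = |17.4 − 11.5| / 8.6 = 0.6860
Noncentrality parameter: δ = d / √(1/n₁ + 1/n₂) = 0.6860 / √(1/25 + 1/33) = 2.5874
Critical value for a two-sided test at α = 0.05: z_{α/2} = 1.960.
Power = Φ(δ − 1.960) + Φ(−δ − 1.960) = Φ(0.627) + Φ(-4.547) = 0.7348 + 0.0000 = 0.7348.

Power ≈ 0.735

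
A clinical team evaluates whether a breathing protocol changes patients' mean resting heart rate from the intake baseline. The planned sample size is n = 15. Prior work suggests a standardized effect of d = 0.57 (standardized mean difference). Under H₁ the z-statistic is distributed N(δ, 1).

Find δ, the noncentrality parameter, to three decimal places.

δ = d·√n = 0.57 × √15 = 2.2076

δ ≈ 2.208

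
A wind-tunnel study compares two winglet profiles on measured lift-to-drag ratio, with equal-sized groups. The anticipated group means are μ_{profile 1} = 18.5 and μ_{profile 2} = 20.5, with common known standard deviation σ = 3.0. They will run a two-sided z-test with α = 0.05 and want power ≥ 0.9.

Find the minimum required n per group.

n = 48 per group

Standardized effect: d = |μ_{profile 1} − μ_{profile 2}| / σ = |18.5 − 20.5| / 3.0 = 0.6667
For power 0.9 need Φ(δ − z_{0.025}) = 0.9, so δ = z_{0.025} + z_{0.10} = 1.960 + 1.282 = 3.242.
(The Φ(−δ − z_{α/2}) term is vanishingly small for δ > 0 and is dropped in the standard sample-size formula.)
δ = d·√(n/2) ⇒ n = 2(δ/d)² = 2 × (3.242 / 0.6667)² = 47.28.
Rounding up, n = 48 per group.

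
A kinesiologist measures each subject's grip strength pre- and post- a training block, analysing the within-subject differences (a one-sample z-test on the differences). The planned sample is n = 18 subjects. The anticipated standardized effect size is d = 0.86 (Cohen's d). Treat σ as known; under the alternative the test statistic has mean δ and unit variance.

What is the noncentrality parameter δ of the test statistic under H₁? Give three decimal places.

δ = d·√n = 0.86 × √18 = 3.6487

δ ≈ 3.649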